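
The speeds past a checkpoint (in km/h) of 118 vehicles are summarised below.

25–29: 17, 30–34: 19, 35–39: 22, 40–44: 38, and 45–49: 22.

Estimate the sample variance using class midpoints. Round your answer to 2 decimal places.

Midpoints: 27, 32, 37, 42, 47
n = 118, Σfm = 4511, mean = 38.2288
Σfm² = 177597
Σf(m − x̄)² = Σfm² − (Σfm)²/n = 177597 − 4511²/118 = 5146.8220
Sample variance = 5146.8220 / 117 = 43.9899

43.99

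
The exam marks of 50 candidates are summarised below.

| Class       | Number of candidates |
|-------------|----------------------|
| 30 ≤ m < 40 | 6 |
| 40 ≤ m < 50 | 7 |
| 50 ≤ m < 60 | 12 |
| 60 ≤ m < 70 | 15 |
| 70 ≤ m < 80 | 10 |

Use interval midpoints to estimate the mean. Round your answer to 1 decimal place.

58.2

Midpoints: 35, 45, 55, 65, 75
Σfm = 6×35 + 7×45 + 12×55 + 15×65 + 10×75 = 2910
n = Σf = 50
Mean = 2910 / 50 = 58.2000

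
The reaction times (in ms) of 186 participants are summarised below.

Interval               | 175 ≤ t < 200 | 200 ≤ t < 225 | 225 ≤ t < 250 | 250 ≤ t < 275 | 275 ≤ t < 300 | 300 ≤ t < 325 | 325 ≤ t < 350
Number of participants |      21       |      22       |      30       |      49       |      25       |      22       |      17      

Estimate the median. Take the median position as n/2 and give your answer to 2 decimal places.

Cumulative frequencies: 21, 43, 73, 122, 147, 169, 186
n = 186; position = n/2 = 93.
This falls in the class 250 ≤ t < 275: L = 250, F = 73, f = 49, h = 25.
Median ≈ 250 + ((93 − 73) / 49) × 25 = 260.2041

260.20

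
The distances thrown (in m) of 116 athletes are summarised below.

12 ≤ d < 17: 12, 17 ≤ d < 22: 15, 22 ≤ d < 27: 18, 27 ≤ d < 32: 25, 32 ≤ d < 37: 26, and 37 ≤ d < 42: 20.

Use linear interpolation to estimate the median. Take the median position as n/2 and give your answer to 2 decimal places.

Cumulative frequencies: 12, 27, 45, 70, 96, 116
n = 116; position = n/2 = 58.
This falls in the class 27 ≤ d < 32: L = 27, F = 45, f = 25, h = 5.
Median ≈ 27 + ((58 − 45) / 25) × 5 = 29.6000

29.60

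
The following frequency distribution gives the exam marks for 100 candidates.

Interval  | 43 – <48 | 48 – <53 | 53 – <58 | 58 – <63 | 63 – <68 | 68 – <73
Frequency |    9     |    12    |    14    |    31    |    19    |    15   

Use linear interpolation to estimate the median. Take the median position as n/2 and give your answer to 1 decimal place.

Cumulative frequencies: 9, 21, 35, 66, 85, 100
n = 100; position = n/2 = 50.
This falls in the class 58 – <63: L = 58, F = 35, f = 31, h = 5.
Median ≈ 58 + ((50 − 35) / 31) × 5 = 60.4194

60.4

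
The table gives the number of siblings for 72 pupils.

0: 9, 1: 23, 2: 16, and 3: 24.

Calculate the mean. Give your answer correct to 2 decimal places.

Values: 0, 1, 2, 3
Σfx = 9×0 + 23×1 + 16×2 + 24×3 = 127
n = Σf = 72
Mean = 127 / 72 = 1.7639

1.76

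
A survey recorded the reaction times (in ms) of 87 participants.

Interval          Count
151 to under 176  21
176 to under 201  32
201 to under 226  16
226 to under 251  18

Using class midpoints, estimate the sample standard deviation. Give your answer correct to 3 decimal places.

Midpoints: 163.5, 188.5, 213.5, 238.5
n = 87, Σfm = 17174.5, mean = 197.4080
Σfm² = 3451605.75
Σf(m − x̄)² = Σfm² − (Σfm)²/n = 3451605.75 − 17174.5²/87 = 61221.2644
Sample variance = 61221.2644 / 86 = 711.8752
Standard deviation = √711.8752 = 26.6810

26.681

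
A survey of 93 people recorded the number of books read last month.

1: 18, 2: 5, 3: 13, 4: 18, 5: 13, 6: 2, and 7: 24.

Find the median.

Cumulative frequencies: 18, 23, 36, 54, 67, 69, 93
n = 93, so the median is the value in position (n+1)/2 = 47.
Position 47 falls at value 4.

4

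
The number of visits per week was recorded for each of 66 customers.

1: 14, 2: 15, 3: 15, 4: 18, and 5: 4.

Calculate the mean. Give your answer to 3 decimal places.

2.742

Values: 1, 2, 3, 4, 5
Σfx = 14×1 + 15×2 + 15×3 + 18×4 + 4×5 = 181
n = Σf = 66
Mean = 181 / 66 = 2.7424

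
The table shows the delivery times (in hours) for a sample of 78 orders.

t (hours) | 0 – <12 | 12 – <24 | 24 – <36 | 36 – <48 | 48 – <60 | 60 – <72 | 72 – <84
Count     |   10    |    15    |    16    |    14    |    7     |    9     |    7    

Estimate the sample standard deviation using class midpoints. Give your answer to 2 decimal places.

Midpoints: 6, 18, 30, 42, 54, 66, 78
n = 78, Σfm = 2916, mean = 37.3846
Σfm² = 146520
Σf(m − x̄)² = Σfm² − (Σfm)²/n = 146520 − 2916²/78 = 37506.4615
Sample variance = 37506.4615 / 77 = 487.0969
Standard deviation = √487.0969 = 22.0703

22.07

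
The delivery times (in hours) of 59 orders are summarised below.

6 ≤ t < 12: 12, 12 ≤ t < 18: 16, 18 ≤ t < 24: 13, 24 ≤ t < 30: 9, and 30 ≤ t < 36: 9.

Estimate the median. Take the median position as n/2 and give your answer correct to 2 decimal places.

18.69

Cumulative frequencies: 12, 28, 41, 50, 59
n = 59; position = n/2 = 29.5.
This falls in the class 18 ≤ t < 24: L = 18, F = 28, f = 13, h = 6.
Median ≈ 18 + ((29.5 − 28) / 13) × 6 = 18.6923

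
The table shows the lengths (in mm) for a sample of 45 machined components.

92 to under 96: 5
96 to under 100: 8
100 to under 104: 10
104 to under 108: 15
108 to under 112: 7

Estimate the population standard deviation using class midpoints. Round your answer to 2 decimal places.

Midpoints: 94, 98, 102, 106, 110
n = 45, Σfm = 4634, mean = 102.9778
Σfm² = 478292
Σf(m − x̄)² = Σfm² − (Σfm)²/n = 478292 − 4634²/45 = 1092.9778
Population variance = 1092.9778 / 45 = 24.2884
Standard deviation = √24.2884 = 4.9283

4.93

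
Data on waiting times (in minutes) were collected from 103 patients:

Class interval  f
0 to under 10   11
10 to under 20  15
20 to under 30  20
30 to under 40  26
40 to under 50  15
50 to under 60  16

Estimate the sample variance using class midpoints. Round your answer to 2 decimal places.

240.61

Midpoints: 5, 15, 25, 35, 45, 55
n = 103, Σfm = 3245, mean = 31.5049
Σfm² = 126775
Σf(m − x̄)² = Σfm² − (Σfm)²/n = 126775 − 3245²/103 = 24541.7476
Sample variance = 24541.7476 / 102 = 240.6054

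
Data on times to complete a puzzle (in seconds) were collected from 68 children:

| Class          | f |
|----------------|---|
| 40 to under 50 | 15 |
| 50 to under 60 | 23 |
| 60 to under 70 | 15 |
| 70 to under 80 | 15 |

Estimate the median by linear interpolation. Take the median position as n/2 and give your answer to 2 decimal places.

58.26

Cumulative frequencies: 15, 38, 53, 68
n = 68; position = n/2 = 34.
This falls in the class 50 to under 60: L = 50, F = 15, f = 23, h = 10.
Median ≈ 50 + ((34 − 15) / 23) × 10 = 58.2609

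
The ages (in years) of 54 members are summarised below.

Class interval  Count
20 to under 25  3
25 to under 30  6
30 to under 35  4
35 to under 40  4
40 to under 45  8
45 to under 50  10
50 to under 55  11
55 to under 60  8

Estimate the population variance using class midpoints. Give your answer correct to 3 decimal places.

113.134

Midpoints: 22.5, 27.5, 32.5, 37.5, 42.5, 47.5, 52.5, 57.5
n = 54, Σfm = 2365, mean = 43.7963
Σfm² = 109687.5
Σf(m − x̄)² = Σfm² − (Σfm)²/n = 109687.5 − 2365²/54 = 6109.2593
Population variance = 6109.2593 / 54 = 113.1344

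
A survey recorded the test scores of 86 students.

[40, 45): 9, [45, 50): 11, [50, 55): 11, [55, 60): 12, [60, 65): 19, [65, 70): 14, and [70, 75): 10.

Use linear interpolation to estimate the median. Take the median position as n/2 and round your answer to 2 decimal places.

60.00

Cumulative frequencies: 9, 20, 31, 43, 62, 76, 86
n = 86; position = n/2 = 43.
This falls in the class [55, 60): L = 55, F = 31, f = 12, h = 5.
Median ≈ 55 + ((43 − 31) / 12) × 5 = 60.0000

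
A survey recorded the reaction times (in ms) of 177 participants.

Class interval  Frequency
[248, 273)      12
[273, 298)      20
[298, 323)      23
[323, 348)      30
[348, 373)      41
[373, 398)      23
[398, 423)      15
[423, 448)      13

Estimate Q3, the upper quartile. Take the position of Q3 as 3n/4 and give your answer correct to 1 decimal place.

Cumulative frequencies: 12, 32, 55, 85, 126, 149, 164, 177
n = 177; position = 3n/4 = 132.75.
This falls in the class [373, 398): L = 373, F = 126, f = 23, h = 25.
Upper quartile ≈ 373 + ((132.75 − 126) / 23) × 25 = 380.3370

380.3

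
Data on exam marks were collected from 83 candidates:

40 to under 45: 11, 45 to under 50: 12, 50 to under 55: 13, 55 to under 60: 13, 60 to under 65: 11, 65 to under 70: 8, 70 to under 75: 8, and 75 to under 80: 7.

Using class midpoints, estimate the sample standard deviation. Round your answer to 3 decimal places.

Midpoints: 42.5, 47.5, 52.5, 57.5, 62.5, 67.5, 72.5, 77.5
n = 83, Σfm = 4817.5, mean = 58.0422
Σfm² = 289268.75
Σf(m − x̄)² = Σfm² − (Σfm)²/n = 289268.75 − 4817.5²/83 = 9650.6024
Sample variance = 9650.6024 / 82 = 117.6903
Standard deviation = √117.6903 = 10.8485

10.849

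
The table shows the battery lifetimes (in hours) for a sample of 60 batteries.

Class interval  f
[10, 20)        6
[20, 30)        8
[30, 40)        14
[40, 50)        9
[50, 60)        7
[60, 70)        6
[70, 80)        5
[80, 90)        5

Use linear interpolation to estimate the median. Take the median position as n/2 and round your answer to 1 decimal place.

42.2

Cumulative frequencies: 6, 14, 28, 37, 44, 50, 55, 60
n = 60; position = n/2 = 30.
This falls in the class [40, 50): L = 40, F = 28, f = 9, h = 10.
Median ≈ 40 + ((30 − 28) / 9) × 10 = 42.2222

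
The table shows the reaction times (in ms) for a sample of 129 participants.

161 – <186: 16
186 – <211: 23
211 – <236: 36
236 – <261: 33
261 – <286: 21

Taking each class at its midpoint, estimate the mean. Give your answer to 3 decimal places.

227.376

Midpoints: 173.5, 198.5, 223.5, 248.5, 273.5
Σfm = 16×173.5 + 23×198.5 + 36×223.5 + 33×248.5 + 21×273.5 = 29331.5
n = Σf = 129
Mean = 29331.5 / 129 = 227.3760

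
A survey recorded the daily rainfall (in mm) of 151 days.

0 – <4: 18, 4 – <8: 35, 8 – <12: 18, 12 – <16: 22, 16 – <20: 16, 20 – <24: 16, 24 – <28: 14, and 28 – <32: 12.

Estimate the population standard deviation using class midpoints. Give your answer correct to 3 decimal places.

Midpoints: 2, 6, 10, 14, 18, 22, 26, 30
n = 151, Σfm = 2098, mean = 13.8940
Σfm² = 40636
Σf(m − x̄)² = Σfm² − (Σfm)²/n = 40636 − 2098²/151 = 11486.3046
Population variance = 11486.3046 / 151 = 76.0682
Standard deviation = √76.0682 = 8.7217

8.722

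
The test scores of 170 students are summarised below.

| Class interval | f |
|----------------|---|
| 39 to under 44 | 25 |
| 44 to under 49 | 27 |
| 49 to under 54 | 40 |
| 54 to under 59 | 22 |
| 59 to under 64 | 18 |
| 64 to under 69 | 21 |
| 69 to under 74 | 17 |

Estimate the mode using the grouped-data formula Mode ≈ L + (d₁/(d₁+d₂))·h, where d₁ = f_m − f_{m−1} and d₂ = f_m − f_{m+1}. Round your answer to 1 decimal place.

Modal class: 49 to under 54 (highest frequency 40).
d₁ = 40 − 27 = 13, d₂ = 40 − 22 = 18
Mode ≈ 49 + (13/(13+18)) × 5 = 49 + 2.0968 = 51.0968

51.1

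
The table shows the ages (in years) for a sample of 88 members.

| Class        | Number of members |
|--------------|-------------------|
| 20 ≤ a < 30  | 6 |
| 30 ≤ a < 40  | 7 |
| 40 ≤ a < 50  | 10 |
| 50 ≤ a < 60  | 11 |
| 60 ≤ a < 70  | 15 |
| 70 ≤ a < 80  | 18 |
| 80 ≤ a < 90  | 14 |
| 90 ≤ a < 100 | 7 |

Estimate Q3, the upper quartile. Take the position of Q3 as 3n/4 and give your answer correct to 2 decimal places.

79.44

Cumulative frequencies: 6, 13, 23, 34, 49, 67, 81, 88
n = 88; position = 3n/4 = 66.
This falls in the class 70 ≤ a < 80: L = 70, F = 49, f = 18, h = 10.
Upper quartile ≈ 70 + ((66 − 49) / 18) × 10 = 79.4444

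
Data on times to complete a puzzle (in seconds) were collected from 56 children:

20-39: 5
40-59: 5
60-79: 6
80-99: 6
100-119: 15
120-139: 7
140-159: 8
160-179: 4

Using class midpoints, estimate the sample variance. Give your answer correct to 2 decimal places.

Midpoints: 29.5, 49.5, 69.5, 89.5, 109.5, 129.5, 149.5, 169.5
n = 56, Σfm = 5772, mean = 103.0714
Σfm² = 684614
Σf(m − x̄)² = Σfm² − (Σfm)²/n = 684614 − 5772²/56 = 89685.7143
Sample variance = 89685.7143 / 55 = 1630.6494

1630.65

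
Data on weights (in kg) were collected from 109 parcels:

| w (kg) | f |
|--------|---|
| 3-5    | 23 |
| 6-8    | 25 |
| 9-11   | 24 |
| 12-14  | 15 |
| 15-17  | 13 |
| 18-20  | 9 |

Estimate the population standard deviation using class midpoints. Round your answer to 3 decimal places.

Midpoints: 4, 7, 10, 13, 16, 19
n = 109, Σfm = 1081, mean = 9.9174
Σfm² = 13105
Σf(m − x̄)² = Σfm² − (Σfm)²/n = 13105 − 1081²/109 = 2384.2569
Population variance = 2384.2569 / 109 = 21.8739
Standard deviation = √21.8739 = 4.6770

4.677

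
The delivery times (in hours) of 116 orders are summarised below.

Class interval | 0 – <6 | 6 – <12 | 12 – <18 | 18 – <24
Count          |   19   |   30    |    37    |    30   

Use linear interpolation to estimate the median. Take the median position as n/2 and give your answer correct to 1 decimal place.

13.5

Cumulative frequencies: 19, 49, 86, 116
n = 116; position = n/2 = 58.
This falls in the class 12 – <18: L = 12, F = 49, f = 37, h = 6.
Median ≈ 12 + ((58 − 49) / 37) × 6 = 13.4595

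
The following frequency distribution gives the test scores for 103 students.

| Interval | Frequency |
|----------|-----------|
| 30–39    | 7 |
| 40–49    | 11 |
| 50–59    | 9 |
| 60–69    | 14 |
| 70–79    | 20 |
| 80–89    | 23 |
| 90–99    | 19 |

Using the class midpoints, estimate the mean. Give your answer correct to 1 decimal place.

71.4

Midpoints: 34.5, 44.5, 54.5, 64.5, 74.5, 84.5, 94.5
Σfm = 7×34.5 + 11×44.5 + 9×54.5 + 14×64.5 + 20×74.5 + 23×84.5 + 19×94.5 = 7353.5
n = Σf = 103
Mean = 7353.5 / 103 = 71.3932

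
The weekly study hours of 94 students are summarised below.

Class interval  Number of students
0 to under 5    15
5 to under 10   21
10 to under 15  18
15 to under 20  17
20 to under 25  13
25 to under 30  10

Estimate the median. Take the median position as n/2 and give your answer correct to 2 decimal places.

13.06

Cumulative frequencies: 15, 36, 54, 71, 84, 94
n = 94; position = n/2 = 47.
This falls in the class 10 to under 15: L = 10, F = 36, f = 18, h = 5.
Median ≈ 10 + ((47 − 36) / 18) × 5 = 13.0556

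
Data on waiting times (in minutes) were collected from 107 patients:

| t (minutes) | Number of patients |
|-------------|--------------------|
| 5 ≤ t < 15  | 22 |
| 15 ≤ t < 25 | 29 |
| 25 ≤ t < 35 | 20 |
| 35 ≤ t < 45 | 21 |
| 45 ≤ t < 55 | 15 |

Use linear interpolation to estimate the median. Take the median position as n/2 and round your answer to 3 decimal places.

26.250

Cumulative frequencies: 22, 51, 71, 92, 107
n = 107; position = n/2 = 53.5.
This falls in the class 25 ≤ t < 35: L = 25, F = 51, f = 20, h = 10.
Median ≈ 25 + ((53.5 − 51) / 20) × 10 = 26.2500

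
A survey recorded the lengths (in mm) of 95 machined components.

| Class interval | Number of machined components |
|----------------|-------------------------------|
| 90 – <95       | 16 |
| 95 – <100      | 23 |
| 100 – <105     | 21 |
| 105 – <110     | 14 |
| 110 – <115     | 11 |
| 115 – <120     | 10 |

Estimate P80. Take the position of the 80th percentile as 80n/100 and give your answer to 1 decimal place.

110.9

Cumulative frequencies: 16, 39, 60, 74, 85, 95
n = 95; position = 80n/100 = 76.
This falls in the class 110 – <115: L = 110, F = 74, f = 11, h = 5.
80th percentile ≈ 110 + ((76 − 74) / 11) × 5 = 110.9091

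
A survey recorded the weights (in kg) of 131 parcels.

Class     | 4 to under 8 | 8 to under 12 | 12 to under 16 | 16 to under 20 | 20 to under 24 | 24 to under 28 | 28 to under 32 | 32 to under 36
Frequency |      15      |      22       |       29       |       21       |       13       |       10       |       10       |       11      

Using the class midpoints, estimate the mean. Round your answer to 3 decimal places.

Midpoints: 6, 10, 14, 18, 22, 26, 30, 34
Σfm = 15×6 + 22×10 + 29×14 + 21×18 + 13×22 + 10×26 + 10×30 + 11×34 = 2314
n = Σf = 131
Mean = 2314 / 131 = 17.6641

17.664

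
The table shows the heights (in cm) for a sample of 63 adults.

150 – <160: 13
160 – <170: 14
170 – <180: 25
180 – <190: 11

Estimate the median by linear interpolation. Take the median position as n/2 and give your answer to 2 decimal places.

Cumulative frequencies: 13, 27, 52, 63
n = 63; position = n/2 = 31.5.
This falls in the class 170 – <180: L = 170, F = 27, f = 25, h = 10.
Median ≈ 170 + ((31.5 − 27) / 25) × 10 = 171.8000

171.80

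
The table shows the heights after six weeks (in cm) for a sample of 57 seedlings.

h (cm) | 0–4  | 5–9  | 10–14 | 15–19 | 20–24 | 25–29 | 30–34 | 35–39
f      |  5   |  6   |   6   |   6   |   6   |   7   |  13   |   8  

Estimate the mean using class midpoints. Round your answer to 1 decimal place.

22.1

Midpoints: 2, 7, 12, 17, 22, 27, 32, 37
Σfm = 5×2 + 6×7 + 6×12 + 6×17 + 6×22 + 7×27 + 13×32 + 8×37 = 1259
n = Σf = 57
Mean = 1259 / 57 = 22.0877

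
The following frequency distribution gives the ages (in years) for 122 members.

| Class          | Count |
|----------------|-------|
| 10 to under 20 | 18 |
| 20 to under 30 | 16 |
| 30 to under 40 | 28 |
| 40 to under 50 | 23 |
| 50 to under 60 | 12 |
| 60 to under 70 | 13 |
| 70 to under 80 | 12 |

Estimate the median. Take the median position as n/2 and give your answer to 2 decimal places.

Cumulative frequencies: 18, 34, 62, 85, 97, 110, 122
n = 122; position = n/2 = 61.
This falls in the class 30 to under 40: L = 30, F = 34, f = 28, h = 10.
Median ≈ 30 + ((61 − 34) / 28) × 10 = 39.6429

39.64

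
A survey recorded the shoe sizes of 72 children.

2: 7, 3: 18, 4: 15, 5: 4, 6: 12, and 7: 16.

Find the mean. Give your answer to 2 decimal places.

Values: 2, 3, 4, 5, 6, 7
Σfx = 7×2 + 18×3 + 15×4 + 4×5 + 12×6 + 16×7 = 332
n = Σf = 72
Mean = 332 / 72 = 4.6111

4.61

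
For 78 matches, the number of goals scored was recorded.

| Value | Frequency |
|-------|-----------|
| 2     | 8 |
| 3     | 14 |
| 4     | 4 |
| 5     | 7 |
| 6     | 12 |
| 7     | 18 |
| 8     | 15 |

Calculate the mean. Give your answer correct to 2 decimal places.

5.47

Values: 2, 3, 4, 5, 6, 7, 8
Σfx = 8×2 + 14×3 + 4×4 + 7×5 + 12×6 + 18×7 + 15×8 = 427
n = Σf = 78
Mean = 427 / 78 = 5.4744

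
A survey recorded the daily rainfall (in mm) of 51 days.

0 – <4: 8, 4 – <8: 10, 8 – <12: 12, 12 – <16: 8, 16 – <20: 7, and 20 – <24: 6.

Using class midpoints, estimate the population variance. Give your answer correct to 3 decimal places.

Midpoints: 2, 6, 10, 14, 18, 22
n = 51, Σfm = 566, mean = 11.0980
Σfm² = 8332
Σf(m − x̄)² = Σfm² − (Σfm)²/n = 8332 − 566²/51 = 2050.5098
Population variance = 2050.5098 / 51 = 40.2061

40.206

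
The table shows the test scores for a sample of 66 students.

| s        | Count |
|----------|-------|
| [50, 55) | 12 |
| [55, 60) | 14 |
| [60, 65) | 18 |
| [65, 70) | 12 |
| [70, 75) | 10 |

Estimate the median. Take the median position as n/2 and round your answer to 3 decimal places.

61.944

Cumulative frequencies: 12, 26, 44, 56, 66
n = 66; position = n/2 = 33.
This falls in the class [60, 65): L = 60, F = 26, f = 18, h = 5.
Median ≈ 60 + ((33 − 26) / 18) × 5 = 61.9444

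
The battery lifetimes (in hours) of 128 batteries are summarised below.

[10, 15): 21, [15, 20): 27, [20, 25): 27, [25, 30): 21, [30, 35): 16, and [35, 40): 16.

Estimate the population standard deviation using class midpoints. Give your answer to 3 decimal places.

8.053

Midpoints: 12.5, 17.5, 22.5, 27.5, 32.5, 37.5
n = 128, Σfm = 3040, mean = 23.7500
Σfm² = 80500
Σf(m − x̄)² = Σfm² − (Σfm)²/n = 80500 − 3040²/128 = 8300.0000
Population variance = 8300.0000 / 128 = 64.8438
Standard deviation = √64.8438 = 8.0526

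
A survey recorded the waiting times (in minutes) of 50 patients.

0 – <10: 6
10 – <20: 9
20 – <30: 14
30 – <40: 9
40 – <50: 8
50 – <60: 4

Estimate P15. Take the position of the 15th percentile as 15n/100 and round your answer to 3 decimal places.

11.667

Cumulative frequencies: 6, 15, 29, 38, 46, 50
n = 50; position = 15n/100 = 7.5.
This falls in the class 10 – <20: L = 10, F = 6, f = 9, h = 10.
15th percentile ≈ 10 + ((7.5 − 6) / 9) × 10 = 11.6667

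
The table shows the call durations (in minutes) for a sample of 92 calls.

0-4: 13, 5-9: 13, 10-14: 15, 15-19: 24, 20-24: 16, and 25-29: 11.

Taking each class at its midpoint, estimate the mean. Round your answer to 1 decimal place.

14.7

Midpoints: 2, 7, 12, 17, 22, 27
Σfm = 13×2 + 13×7 + 15×12 + 24×17 + 16×22 + 11×27 = 1354
n = Σf = 92
Mean = 1354 / 92 = 14.7174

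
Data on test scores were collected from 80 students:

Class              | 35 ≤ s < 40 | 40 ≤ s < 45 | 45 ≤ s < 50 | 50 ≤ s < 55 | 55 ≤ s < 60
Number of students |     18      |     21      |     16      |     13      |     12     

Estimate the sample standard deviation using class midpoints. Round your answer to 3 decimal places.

6.867

Midpoints: 37.5, 42.5, 47.5, 52.5, 57.5
n = 80, Σfm = 3700, mean = 46.2500
Σfm² = 174850
Σf(m − x̄)² = Σfm² − (Σfm)²/n = 174850 − 3700²/80 = 3725.0000
Sample variance = 3725.0000 / 79 = 47.1519
Standard deviation = √47.1519 = 6.8667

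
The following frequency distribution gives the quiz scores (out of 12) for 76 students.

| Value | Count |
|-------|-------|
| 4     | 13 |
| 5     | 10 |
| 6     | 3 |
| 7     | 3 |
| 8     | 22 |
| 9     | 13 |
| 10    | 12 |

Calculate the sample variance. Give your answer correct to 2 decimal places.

Values: 4, 5, 6, 7, 8, 9, 10
n = 76, Σfx = 554, mean = 7.2895
Σfx² = 4374
Σf(x − x̄)² = Σfx² − (Σfx)²/n = 4374 − 554²/76 = 335.6316
Sample variance = 335.6316 / 75 = 4.4751

4.48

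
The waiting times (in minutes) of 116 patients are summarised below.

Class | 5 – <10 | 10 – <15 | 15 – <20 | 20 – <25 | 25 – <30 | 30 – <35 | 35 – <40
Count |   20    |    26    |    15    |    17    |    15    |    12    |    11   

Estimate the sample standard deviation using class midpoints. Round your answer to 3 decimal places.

9.724

Midpoints: 7.5, 12.5, 17.5, 22.5, 27.5, 32.5, 37.5
n = 116, Σfm = 2335, mean = 20.1293
Σfm² = 57875
Σf(m − x̄)² = Σfm² − (Σfm)²/n = 57875 − 2335²/116 = 10873.0603
Sample variance = 10873.0603 / 115 = 94.5484
Standard deviation = √94.5484 = 9.7236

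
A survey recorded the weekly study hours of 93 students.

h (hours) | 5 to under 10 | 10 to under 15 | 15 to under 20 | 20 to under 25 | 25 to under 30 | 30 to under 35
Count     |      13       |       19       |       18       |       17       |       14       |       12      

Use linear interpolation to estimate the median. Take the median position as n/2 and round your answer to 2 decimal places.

Cumulative frequencies: 13, 32, 50, 67, 81, 93
n = 93; position = n/2 = 46.5.
This falls in the class 15 to under 20: L = 15, F = 32, f = 18, h = 5.
Median ≈ 15 + ((46.5 − 32) / 18) × 5 = 19.0278

19.03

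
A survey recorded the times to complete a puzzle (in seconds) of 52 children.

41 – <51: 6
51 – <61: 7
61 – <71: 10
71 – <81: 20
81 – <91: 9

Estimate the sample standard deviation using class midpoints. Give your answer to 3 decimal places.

12.529

Midpoints: 46, 56, 66, 76, 86
n = 52, Σfm = 3622, mean = 69.6538
Σfm² = 260292
Σf(m − x̄)² = Σfm² − (Σfm)²/n = 260292 − 3622²/52 = 8005.7692
Sample variance = 8005.7692 / 51 = 156.9759
Standard deviation = √156.9759 = 12.5290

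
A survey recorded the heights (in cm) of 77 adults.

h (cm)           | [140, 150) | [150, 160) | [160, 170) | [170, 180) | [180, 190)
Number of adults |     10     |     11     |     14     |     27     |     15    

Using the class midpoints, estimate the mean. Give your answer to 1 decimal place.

168.4

Midpoints: 145, 155, 165, 175, 185
Σfm = 10×145 + 11×155 + 14×165 + 27×175 + 15×185 = 12965
n = Σf = 77
Mean = 12965 / 77 = 168.3766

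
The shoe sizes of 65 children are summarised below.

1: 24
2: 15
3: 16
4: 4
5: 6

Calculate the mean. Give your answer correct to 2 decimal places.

2.28

Values: 1, 2, 3, 4, 5
Σfx = 24×1 + 15×2 + 16×3 + 4×4 + 6×5 = 148
n = Σf = 65
Mean = 148 / 65 = 2.2769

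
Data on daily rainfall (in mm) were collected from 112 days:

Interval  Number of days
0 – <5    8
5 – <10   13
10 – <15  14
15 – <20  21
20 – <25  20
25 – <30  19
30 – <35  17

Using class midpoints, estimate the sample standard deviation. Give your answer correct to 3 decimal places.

9.115

Midpoints: 2.5, 7.5, 12.5, 17.5, 22.5, 27.5, 32.5
n = 112, Σfm = 2185, mean = 19.5089
Σfm² = 51850
Σf(m − x̄)² = Σfm² − (Σfm)²/n = 51850 − 2185²/112 = 9222.9911
Sample variance = 9222.9911 / 111 = 83.0900
Standard deviation = √83.0900 = 9.1154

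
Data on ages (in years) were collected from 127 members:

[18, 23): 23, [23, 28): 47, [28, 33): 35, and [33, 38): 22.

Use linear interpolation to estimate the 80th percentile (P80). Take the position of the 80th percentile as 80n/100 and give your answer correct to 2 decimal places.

Cumulative frequencies: 23, 70, 105, 127
n = 127; position = 80n/100 = 101.6.
This falls in the class [28, 33): L = 28, F = 70, f = 35, h = 5.
80th percentile ≈ 28 + ((101.6 − 70) / 35) × 5 = 32.5143

32.51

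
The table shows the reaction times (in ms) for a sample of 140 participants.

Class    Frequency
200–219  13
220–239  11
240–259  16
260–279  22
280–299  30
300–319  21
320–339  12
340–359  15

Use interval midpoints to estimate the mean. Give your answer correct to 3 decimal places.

282.500

Midpoints: 209.5, 229.5, 249.5, 269.5, 289.5, 309.5, 329.5, 349.5
Σfm = 13×209.5 + 11×229.5 + 16×249.5 + 22×269.5 + 30×289.5 + 21×309.5 + 12×329.5 + 15×349.5 = 39550
n = Σf = 140
Mean = 39550 / 140 = 282.5000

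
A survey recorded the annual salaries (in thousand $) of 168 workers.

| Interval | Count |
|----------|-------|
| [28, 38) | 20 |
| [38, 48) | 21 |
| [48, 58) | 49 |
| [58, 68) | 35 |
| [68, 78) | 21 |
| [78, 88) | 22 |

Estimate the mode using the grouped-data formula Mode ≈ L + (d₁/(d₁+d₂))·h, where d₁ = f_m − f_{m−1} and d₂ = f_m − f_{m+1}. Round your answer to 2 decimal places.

Modal class: [48, 58) (highest frequency 49).
d₁ = 49 − 21 = 28, d₂ = 49 − 35 = 14
Mode ≈ 48 + (28/(28+14)) × 10 = 48 + 6.6667 = 54.6667

54.67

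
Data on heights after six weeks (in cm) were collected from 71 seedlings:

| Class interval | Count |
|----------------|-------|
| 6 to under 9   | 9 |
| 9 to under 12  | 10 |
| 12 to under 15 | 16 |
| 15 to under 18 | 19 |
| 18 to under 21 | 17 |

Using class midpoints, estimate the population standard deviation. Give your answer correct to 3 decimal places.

Midpoints: 7.5, 10.5, 13.5, 16.5, 19.5
n = 71, Σfm = 1033.5, mean = 14.5563
Σfm² = 16161.75
Σf(m − x̄)² = Σfm² − (Σfm)²/n = 16161.75 − 1033.5²/71 = 1117.7746
Population variance = 1117.7746 / 71 = 15.7433
Standard deviation = √15.7433 = 3.9678

3.968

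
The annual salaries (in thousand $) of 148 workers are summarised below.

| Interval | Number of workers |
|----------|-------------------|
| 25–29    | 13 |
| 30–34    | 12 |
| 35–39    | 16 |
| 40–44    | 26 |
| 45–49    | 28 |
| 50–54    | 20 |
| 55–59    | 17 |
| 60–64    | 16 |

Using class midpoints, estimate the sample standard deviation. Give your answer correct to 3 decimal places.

Midpoints: 27, 32, 37, 42, 47, 52, 57, 62
n = 148, Σfm = 6736, mean = 45.5135
Σfm² = 322202
Σf(m − x̄)² = Σfm² − (Σfm)²/n = 322202 − 6736²/148 = 15622.9730
Sample variance = 15622.9730 / 147 = 106.2787
Standard deviation = √106.2787 = 10.3092

10.309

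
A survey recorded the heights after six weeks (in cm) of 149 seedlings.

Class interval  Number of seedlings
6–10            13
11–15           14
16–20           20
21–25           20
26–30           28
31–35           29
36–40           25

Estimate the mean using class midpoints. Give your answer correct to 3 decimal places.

25.483

Midpoints: 8, 13, 18, 23, 28, 33, 38
Σfm = 13×8 + 14×13 + 20×18 + 20×23 + 28×28 + 29×33 + 25×38 = 3797
n = Σf = 149
Mean = 3797 / 149 = 25.4832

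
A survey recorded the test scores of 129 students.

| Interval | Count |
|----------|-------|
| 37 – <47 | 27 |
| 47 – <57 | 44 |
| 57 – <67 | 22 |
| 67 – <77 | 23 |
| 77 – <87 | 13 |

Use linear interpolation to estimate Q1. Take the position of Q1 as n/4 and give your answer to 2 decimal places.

48.19

Cumulative frequencies: 27, 71, 93, 116, 129
n = 129; position = n/4 = 32.25.
This falls in the class 47 – <57: L = 47, F = 27, f = 44, h = 10.
Lower quartile ≈ 47 + ((32.25 − 27) / 44) × 10 = 48.1932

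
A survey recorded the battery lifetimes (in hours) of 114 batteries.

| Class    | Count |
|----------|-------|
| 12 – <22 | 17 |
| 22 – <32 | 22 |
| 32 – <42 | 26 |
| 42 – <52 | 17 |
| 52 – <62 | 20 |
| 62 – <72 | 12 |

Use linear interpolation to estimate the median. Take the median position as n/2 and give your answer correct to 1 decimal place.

38.9

Cumulative frequencies: 17, 39, 65, 82, 102, 114
n = 114; position = n/2 = 57.
This falls in the class 32 – <42: L = 32, F = 39, f = 26, h = 10.
Median ≈ 32 + ((57 − 39) / 26) × 10 = 38.9231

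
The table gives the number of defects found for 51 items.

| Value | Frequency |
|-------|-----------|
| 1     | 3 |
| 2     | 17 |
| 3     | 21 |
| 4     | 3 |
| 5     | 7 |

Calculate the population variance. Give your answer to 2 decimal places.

Values: 1, 2, 3, 4, 5
n = 51, Σfx = 147, mean = 2.8824
Σfx² = 483
Σf(x − x̄)² = Σfx² − (Σfx)²/n = 483 − 147²/51 = 59.2941
Population variance = 59.2941 / 51 = 1.1626

1.16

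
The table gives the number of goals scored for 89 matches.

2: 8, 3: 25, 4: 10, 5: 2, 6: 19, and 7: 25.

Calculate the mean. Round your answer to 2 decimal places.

Values: 2, 3, 4, 5, 6, 7
Σfx = 8×2 + 25×3 + 10×4 + 2×5 + 19×6 + 25×7 = 430
n = Σf = 89
Mean = 430 / 89 = 4.8315

4.83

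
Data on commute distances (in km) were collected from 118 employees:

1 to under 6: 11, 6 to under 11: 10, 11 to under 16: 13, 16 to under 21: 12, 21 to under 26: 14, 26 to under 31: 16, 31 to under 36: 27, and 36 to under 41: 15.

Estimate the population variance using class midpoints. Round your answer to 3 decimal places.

124.772

Midpoints: 3.5, 8.5, 13.5, 18.5, 23.5, 28.5, 33.5, 38.5
n = 118, Σfm = 2788, mean = 23.6271
Σfm² = 80595.5
Σf(m − x̄)² = Σfm² − (Σfm)²/n = 80595.5 − 2788²/118 = 14723.0932
Population variance = 14723.0932 / 118 = 124.7720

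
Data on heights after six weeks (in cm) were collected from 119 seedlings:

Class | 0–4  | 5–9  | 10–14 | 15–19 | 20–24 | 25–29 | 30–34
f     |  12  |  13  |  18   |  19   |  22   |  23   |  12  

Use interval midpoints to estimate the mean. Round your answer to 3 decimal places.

Midpoints: 2, 7, 12, 17, 22, 27, 32
Σfm = 12×2 + 13×7 + 18×12 + 19×17 + 22×22 + 23×27 + 12×32 = 2143
n = Σf = 119
Mean = 2143 / 119 = 18.0084

18.008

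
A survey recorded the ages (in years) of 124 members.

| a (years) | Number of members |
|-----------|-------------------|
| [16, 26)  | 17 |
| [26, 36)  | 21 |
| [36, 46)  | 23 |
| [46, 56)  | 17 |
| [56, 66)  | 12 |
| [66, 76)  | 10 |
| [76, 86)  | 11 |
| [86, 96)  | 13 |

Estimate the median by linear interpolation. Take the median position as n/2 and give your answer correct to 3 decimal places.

Cumulative frequencies: 17, 38, 61, 78, 90, 100, 111, 124
n = 124; position = n/2 = 62.
This falls in the class [46, 56): L = 46, F = 61, f = 17, h = 10.
Median ≈ 46 + ((62 − 61) / 17) × 10 = 46.5882

46.588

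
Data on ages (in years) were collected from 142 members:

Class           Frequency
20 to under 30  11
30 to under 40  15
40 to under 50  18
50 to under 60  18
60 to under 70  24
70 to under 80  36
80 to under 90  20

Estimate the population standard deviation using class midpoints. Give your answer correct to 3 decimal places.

18.488

Midpoints: 25, 35, 45, 55, 65, 75, 85
n = 142, Σfm = 8560, mean = 60.2817
Σfm² = 564550
Σf(m − x̄)² = Σfm² − (Σfm)²/n = 564550 − 8560²/142 = 48538.7324
Population variance = 48538.7324 / 142 = 341.8221
Standard deviation = √341.8221 = 18.4884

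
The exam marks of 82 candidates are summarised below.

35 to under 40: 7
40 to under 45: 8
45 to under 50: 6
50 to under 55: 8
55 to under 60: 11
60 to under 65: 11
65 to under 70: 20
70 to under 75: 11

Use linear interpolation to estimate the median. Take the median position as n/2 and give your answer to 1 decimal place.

60.5

Cumulative frequencies: 7, 15, 21, 29, 40, 51, 71, 82
n = 82; position = n/2 = 41.
This falls in the class 60 to under 65: L = 60, F = 40, f = 11, h = 5.
Median ≈ 60 + ((41 − 40) / 11) × 5 = 60.4545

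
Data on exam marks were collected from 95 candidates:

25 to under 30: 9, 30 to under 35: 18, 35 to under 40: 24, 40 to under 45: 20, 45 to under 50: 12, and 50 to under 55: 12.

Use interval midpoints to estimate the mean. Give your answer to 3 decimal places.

39.816

Midpoints: 27.5, 32.5, 37.5, 42.5, 47.5, 52.5
Σfm = 9×27.5 + 18×32.5 + 24×37.5 + 20×42.5 + 12×47.5 + 12×52.5 = 3782.5
n = Σf = 95
Mean = 3782.5 / 95 = 39.8158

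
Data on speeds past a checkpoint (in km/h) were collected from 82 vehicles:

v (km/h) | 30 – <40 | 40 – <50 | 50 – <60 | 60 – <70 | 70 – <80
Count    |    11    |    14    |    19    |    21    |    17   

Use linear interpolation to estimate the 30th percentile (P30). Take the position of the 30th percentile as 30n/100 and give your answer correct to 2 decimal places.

49.71

Cumulative frequencies: 11, 25, 44, 65, 82
n = 82; position = 30n/100 = 24.6.
This falls in the class 40 – <50: L = 40, F = 11, f = 14, h = 10.
30th percentile ≈ 40 + ((24.6 − 11) / 14) × 10 = 49.7143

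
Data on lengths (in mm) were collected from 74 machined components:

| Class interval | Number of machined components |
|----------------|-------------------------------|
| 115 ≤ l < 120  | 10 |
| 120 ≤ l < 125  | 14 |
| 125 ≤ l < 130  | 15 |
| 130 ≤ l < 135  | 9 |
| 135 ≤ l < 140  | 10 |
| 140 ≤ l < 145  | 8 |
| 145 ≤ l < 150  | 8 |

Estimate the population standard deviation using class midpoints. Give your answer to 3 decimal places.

Midpoints: 117.5, 122.5, 127.5, 132.5, 137.5, 142.5, 147.5
n = 74, Σfm = 9690, mean = 130.9459
Σfm² = 1275562.5
Σf(m − x̄)² = Σfm² − (Σfm)²/n = 1275562.5 − 9690²/74 = 6696.2838
Population variance = 6696.2838 / 74 = 90.4903
Standard deviation = √90.4903 = 9.5126

9.513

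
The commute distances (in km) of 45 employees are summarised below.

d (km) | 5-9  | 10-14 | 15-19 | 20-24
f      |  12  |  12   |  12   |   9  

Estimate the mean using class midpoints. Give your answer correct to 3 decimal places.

Midpoints: 7, 12, 17, 22
Σfm = 12×7 + 12×12 + 12×17 + 9×22 = 630
n = Σf = 45
Mean = 630 / 45 = 14.0000

14.000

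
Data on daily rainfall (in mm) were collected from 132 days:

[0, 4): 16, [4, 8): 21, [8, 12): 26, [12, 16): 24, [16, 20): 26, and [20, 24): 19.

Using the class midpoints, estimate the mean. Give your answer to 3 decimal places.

Midpoints: 2, 6, 10, 14, 18, 22
Σfm = 16×2 + 21×6 + 26×10 + 24×14 + 26×18 + 19×22 = 1640
n = Σf = 132
Mean = 1640 / 132 = 12.4242

12.424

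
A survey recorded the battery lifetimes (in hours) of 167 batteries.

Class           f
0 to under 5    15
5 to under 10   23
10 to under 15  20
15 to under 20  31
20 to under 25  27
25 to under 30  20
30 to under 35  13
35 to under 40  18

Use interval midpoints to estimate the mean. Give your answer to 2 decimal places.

Midpoints: 2.5, 7.5, 12.5, 17.5, 22.5, 27.5, 32.5, 37.5
Σfm = 15×2.5 + 23×7.5 + 20×12.5 + 31×17.5 + 27×22.5 + 20×27.5 + 13×32.5 + 18×37.5 = 3257.5
n = Σf = 167
Mean = 3257.5 / 167 = 19.5060

19.51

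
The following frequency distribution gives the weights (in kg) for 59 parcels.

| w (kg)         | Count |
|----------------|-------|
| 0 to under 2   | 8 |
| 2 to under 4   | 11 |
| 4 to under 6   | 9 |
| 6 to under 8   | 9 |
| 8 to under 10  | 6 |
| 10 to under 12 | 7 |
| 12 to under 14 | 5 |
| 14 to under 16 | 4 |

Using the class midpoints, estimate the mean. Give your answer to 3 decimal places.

6.864

Midpoints: 1, 3, 5, 7, 9, 11, 13, 15
Σfm = 8×1 + 11×3 + 9×5 + 9×7 + 6×9 + 7×11 + 5×13 + 4×15 = 405
n = Σf = 59
Mean = 405 / 59 = 6.8644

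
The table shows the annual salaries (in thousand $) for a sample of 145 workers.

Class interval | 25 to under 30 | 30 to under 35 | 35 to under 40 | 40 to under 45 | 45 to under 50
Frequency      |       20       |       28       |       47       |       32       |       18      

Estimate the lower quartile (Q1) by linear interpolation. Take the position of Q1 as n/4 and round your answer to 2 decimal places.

Cumulative frequencies: 20, 48, 95, 127, 145
n = 145; position = n/4 = 36.25.
This falls in the class 30 to under 35: L = 30, F = 20, f = 28, h = 5.
Lower quartile ≈ 30 + ((36.25 − 20) / 28) × 5 = 32.9018

32.90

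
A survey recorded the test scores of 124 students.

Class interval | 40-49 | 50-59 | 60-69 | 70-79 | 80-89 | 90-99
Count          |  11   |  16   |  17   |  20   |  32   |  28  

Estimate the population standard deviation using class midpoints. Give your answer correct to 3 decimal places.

16.157

Midpoints: 44.5, 54.5, 64.5, 74.5, 84.5, 94.5
n = 124, Σfm = 9298, mean = 74.9839
Σfm² = 729571
Σf(m − x̄)² = Σfm² − (Σfm)²/n = 729571 − 9298²/124 = 32370.9677
Population variance = 32370.9677 / 124 = 261.0562
Standard deviation = √261.0562 = 16.1572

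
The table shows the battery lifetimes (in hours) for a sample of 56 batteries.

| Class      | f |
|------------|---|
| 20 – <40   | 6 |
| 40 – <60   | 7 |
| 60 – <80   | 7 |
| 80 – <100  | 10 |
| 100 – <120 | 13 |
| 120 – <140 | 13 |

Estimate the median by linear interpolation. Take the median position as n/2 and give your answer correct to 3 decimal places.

Cumulative frequencies: 6, 13, 20, 30, 43, 56
n = 56; position = n/2 = 28.
This falls in the class 80 – <100: L = 80, F = 20, f = 10, h = 20.
Median ≈ 80 + ((28 − 20) / 10) × 20 = 96.0000

96.000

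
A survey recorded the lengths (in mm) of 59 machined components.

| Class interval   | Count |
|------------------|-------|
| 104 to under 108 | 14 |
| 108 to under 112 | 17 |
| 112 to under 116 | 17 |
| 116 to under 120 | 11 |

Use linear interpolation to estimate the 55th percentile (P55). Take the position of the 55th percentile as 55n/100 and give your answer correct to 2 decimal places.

Cumulative frequencies: 14, 31, 48, 59
n = 59; position = 55n/100 = 32.45.
This falls in the class 112 to under 116: L = 112, F = 31, f = 17, h = 4.
55th percentile ≈ 112 + ((32.45 − 31) / 17) × 4 = 112.3412

112.34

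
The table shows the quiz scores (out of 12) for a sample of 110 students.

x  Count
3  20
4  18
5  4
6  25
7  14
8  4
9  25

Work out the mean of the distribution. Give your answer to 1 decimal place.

Values: 3, 4, 5, 6, 7, 8, 9
Σfx = 20×3 + 18×4 + 4×5 + 25×6 + 14×7 + 4×8 + 25×9 = 657
n = Σf = 110
Mean = 657 / 110 = 5.9727

6.0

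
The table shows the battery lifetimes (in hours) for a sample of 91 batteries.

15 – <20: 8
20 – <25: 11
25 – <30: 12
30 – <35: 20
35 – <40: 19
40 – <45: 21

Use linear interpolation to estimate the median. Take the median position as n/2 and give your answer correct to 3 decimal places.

33.625

Cumulative frequencies: 8, 19, 31, 51, 70, 91
n = 91; position = n/2 = 45.5.
This falls in the class 30 – <35: L = 30, F = 31, f = 20, h = 5.
Median ≈ 30 + ((45.5 − 31) / 20) × 5 = 33.6250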